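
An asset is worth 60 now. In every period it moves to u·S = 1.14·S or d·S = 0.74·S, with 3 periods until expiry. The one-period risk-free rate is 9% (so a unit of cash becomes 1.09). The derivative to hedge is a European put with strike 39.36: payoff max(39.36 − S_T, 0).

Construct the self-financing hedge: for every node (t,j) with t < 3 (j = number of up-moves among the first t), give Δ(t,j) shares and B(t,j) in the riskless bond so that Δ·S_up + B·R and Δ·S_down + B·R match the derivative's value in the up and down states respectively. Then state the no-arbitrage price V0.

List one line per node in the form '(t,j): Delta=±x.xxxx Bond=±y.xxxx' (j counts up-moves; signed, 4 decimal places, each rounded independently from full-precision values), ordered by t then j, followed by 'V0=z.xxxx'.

The replicating-portfolio and risk-neutral prices coincide; use p* = (1.09−0.74)/(1.14−0.74) = 0.8750 for the latter.
Terminal values V(3,·): V(3,0)=15.0466, V(3,1)=1.9042, V(3,2)=0.0000, V(3,3)=0.0000
Node (2,0) S=32.8560: V=(p*·1.9042+(1−p*)·15.0466)/1.09=3.2541; Δ=(1.9042−15.0466)/(37.4558−24.3134)=-1.0000; B=V−Δ·S=36.1101
Node (2,1) S=50.6160: V=(p*·0.0000+(1−p*)·1.9042)/1.09=0.2184; Δ=(0.0000−1.9042)/(57.7022−37.4558)=-0.0940; B=V−Δ·S=4.9788
Node (2,2) S=77.9760: V=(p*·0.0000+(1−p*)·0.0000)/1.09=0.0000; Δ=(0.0000−0.0000)/(88.8926−57.7022)=0.0000; B=V−Δ·S=0.0000
Node (1,0) S=44.4000: V=(p*·0.2184+(1−p*)·3.2541)/1.09=0.5485; Δ=(0.2184−3.2541)/(50.6160−32.8560)=-0.1709; B=V−Δ·S=8.1378
Node (1,1) S=68.4000: V=(p*·0.0000+(1−p*)·0.2184)/1.09=0.0250; Δ=(0.0000−0.2184)/(77.9760−50.6160)=-0.0080; B=V−Δ·S=0.5710
Node (0,0) S=60.0000: V=(p*·0.0250+(1−p*)·0.5485)/1.09=0.0830; Δ=(0.0250−0.5485)/(68.4000−44.4000)=-0.0218; B=V−Δ·S=1.3916
Each (Δ,B) replicates both successor values, so the strategy is self-financing and V0 is arbitrage-free.

(0,0): Delta=-0.0218 Bond=1.3916
(1,0): Delta=-0.1709 Bond=8.1378
(1,1): Delta=-0.0080 Bond=0.5710
(2,0): Delta=-1.0000 Bond=36.1101
(2,1): Delta=-0.0940 Bond=4.9788
(2,2): Delta=0.0000 Bond=0.0000
V0=0.0830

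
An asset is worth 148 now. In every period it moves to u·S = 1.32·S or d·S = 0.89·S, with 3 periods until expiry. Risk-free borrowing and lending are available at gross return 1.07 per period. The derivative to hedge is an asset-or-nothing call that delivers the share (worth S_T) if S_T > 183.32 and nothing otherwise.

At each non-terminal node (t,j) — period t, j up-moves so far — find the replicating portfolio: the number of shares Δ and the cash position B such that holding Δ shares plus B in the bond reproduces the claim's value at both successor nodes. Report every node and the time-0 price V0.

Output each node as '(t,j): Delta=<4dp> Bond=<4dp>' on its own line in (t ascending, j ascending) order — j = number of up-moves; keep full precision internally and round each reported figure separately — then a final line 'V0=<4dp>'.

The replicating-portfolio and risk-neutral prices coincide; use p* = (1.07−0.89)/(1.32−0.89) = 0.4186 for the latter.
At expiry t=3: V(3,0)=0.0000, V(3,1)=0.0000, V(3,2)=229.5089, V(3,3)=340.3953
Node (2,0) S=117.2308: V=(p*·0.0000+(1−p*)·0.0000)/1.07=0.0000; Δ=(0.0000−0.0000)/(154.7447−104.3354)=0.0000; B=V−Δ·S=0.0000
Node (2,1) S=173.8704: V=(p*·229.5089+(1−p*)·0.0000)/1.07=89.7883; Δ=(229.5089−0.0000)/(229.5089−154.7447)=3.0698; B=V−Δ·S=-443.9534
Node (2,2) S=257.8752: V=(p*·340.3953+(1−p*)·229.5089)/1.07=257.8752; Δ=(340.3953−229.5089)/(340.3953−229.5089)=1.0000; B=V−Δ·S=0.0000
Node (1,0) S=131.7200: V=(p*·89.7883+(1−p*)·0.0000)/1.07=35.1269; Δ=(89.7883−0.0000)/(173.8704−117.2308)=1.5853; B=V−Δ·S=-173.6831
Node (1,1) S=195.3600: V=(p*·257.8752+(1−p*)·89.7883)/1.07=149.6732; Δ=(257.8752−89.7883)/(257.8752−173.8704)=2.0009; B=V−Δ·S=-241.2266
Node (0,0) S=148.0000: V=(p*·149.6732+(1−p*)·35.1269)/1.07=77.6416; Δ=(149.6732−35.1269)/(195.3600−131.7200)=1.7999; B=V−Δ·S=-188.7450
Self-financing check: at every node Δ·S+B equals the discounted successor values.

(0,0): Delta=1.7999 Bond=-188.7450
(1,0): Delta=1.5853 Bond=-173.6831
(1,1): Delta=2.0009 Bond=-241.2266
(2,0): Delta=0.0000 Bond=0.0000
(2,1): Delta=3.0698 Bond=-443.9534
(2,2): Delta=1.0000 Bond=0.0000
V0=77.6416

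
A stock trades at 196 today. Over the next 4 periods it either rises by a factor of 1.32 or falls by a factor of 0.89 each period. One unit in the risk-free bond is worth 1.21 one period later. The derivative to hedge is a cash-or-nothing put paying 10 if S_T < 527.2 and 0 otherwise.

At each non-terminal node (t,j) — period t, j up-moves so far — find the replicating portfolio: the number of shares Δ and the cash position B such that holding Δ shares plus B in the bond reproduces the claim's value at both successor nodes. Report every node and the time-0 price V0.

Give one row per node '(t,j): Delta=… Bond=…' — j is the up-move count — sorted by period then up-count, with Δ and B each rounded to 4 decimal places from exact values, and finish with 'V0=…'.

(0,0): Delta=-0.0276 Bond=8.6445
(1,0): Delta=0.0000 Bond=5.6447
(1,1): Delta=-0.0340 Bond=12.1151
(2,0): Delta=0.0000 Bond=6.8301
(2,1): Delta=0.0000 Bond=6.8301
(2,2): Delta=-0.0419 Bond=17.3505
(3,0): Delta=0.0000 Bond=8.2645
(3,1): Delta=0.0000 Bond=8.2645
(3,2): Delta=0.0000 Bond=8.2645
(3,3): Delta=-0.0516 Bond=25.3700
V0=3.2343

Under the risk-neutral measure, an up-move has probability p* = (R−d)/(u−d) = 0.7442 and values discount at R = 1.21.
At expiry t=4: V(4,0)=10.0000, V(4,1)=10.0000, V(4,2)=10.0000, V(4,3)=10.0000, V(4,4)=0.0000
Node (3,0) S=138.1739: V=(p*·10.0000+(1−p*)·10.0000)/1.21=8.2645; Δ=(10.0000−10.0000)/(182.3896−122.9748)=0.0000; B=V−Δ·S=8.2645
Node (3,1) S=204.9321: V=(p*·10.0000+(1−p*)·10.0000)/1.21=8.2645; Δ=(10.0000−10.0000)/(270.5104−182.3896)=0.0000; B=V−Δ·S=8.2645
Node (3,2) S=303.9443: V=(p*·10.0000+(1−p*)·10.0000)/1.21=8.2645; Δ=(10.0000−10.0000)/(401.2064−270.5104)=0.0000; B=V−Δ·S=8.2645
Node (3,3) S=450.7937: V=(p*·0.0000+(1−p*)·10.0000)/1.21=2.1142; Δ=(0.0000−10.0000)/(595.0477−401.2064)=-0.0516; B=V−Δ·S=25.3700
Node (2,0) S=155.2516: V=(p*·8.2645+(1−p*)·8.2645)/1.21=6.8301; Δ=(8.2645−8.2645)/(204.9321−138.1739)=0.0000; B=V−Δ·S=6.8301
Node (2,1) S=230.2608: V=(p*·8.2645+(1−p*)·8.2645)/1.21=6.8301; Δ=(8.2645−8.2645)/(303.9443−204.9321)=0.0000; B=V−Δ·S=6.8301
Node (2,2) S=341.5104: V=(p*·2.1142+(1−p*)·8.2645)/1.21=3.0475; Δ=(2.1142−8.2645)/(450.7937−303.9443)=-0.0419; B=V−Δ·S=17.3505
Node (1,0) S=174.4400: V=(p*·6.8301+(1−p*)·6.8301)/1.21=5.6447; Δ=(6.8301−6.8301)/(230.2608−155.2516)=0.0000; B=V−Δ·S=5.6447
Node (1,1) S=258.7200: V=(p*·3.0475+(1−p*)·6.8301)/1.21=3.3183; Δ=(3.0475−6.8301)/(341.5104−230.2608)=-0.0340; B=V−Δ·S=12.1151
Node (0,0) S=196.0000: V=(p*·3.3183+(1−p*)·5.6447)/1.21=3.2343; Δ=(3.3183−5.6447)/(258.7200−174.4400)=-0.0276; B=V−Δ·S=8.6445
Root portfolio cost Δ·196+B reproduces V0=3.2343.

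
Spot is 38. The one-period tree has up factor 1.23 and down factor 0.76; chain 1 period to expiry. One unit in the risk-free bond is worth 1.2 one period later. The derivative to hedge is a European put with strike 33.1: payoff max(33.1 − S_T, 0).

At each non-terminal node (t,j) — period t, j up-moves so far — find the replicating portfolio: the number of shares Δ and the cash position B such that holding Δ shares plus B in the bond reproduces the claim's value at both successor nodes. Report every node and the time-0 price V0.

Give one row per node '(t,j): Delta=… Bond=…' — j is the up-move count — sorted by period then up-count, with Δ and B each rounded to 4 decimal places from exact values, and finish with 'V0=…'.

(0,0): Delta=-0.2363 Bond=9.2032
V0=0.2245

Since d<R<u, set p* = (R−d)/(u−d) = 0.9362; price each node as the discounted p*-expectation of its children.
Terminal payoffs: V(1,0)=4.2200, V(1,1)=0.0000
(0,0): S=38.0000. Δ = (V_up−V_dn)/(S_up−S_dn) = (0.0000−4.2200)/(46.7400−28.8800) = -0.2363. V = [p*·0.0000 + (1−p*)·4.2200]/1.2 = 0.2245. B = V − Δ·S = 9.2032.
Check: Δ(0,0)·S0 + B(0,0) = 0.2245 = V0.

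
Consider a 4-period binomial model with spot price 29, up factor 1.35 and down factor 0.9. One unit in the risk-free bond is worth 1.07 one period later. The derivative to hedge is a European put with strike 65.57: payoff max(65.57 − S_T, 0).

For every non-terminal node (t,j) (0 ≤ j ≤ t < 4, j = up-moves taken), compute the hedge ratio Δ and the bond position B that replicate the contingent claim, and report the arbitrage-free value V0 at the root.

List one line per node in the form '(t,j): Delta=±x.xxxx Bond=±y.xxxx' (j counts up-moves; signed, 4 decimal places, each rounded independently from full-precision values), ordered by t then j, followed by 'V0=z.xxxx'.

(0,0): Delta=-0.8963 Bond=47.4932
(1,0): Delta=-1.0000 Bond=53.5247
(1,1): Delta=-0.7824 Bond=46.3591
(2,0): Delta=-1.0000 Bond=57.2714
(2,1): Delta=-1.0000 Bond=57.2714
(2,2): Delta=-0.5435 Bond=36.9761
(3,0): Delta=-1.0000 Bond=61.2804
(3,1): Delta=-1.0000 Bond=61.2804
(3,2): Delta=-1.0000 Bond=61.2804
(3,3): Delta=-0.0422 Bond=3.7969
V0=21.5009

No-arbitrage ⇒ martingale measure with p* = (R−d)/(u−d) = 0.3778.
Terminal payoffs: V(4,0)=46.5431, V(4,1)=37.0296, V(4,2)=22.7595, V(4,3)=1.3542, V(4,4)=0.0000
(3,0): S=21.1410. Δ = (V_up−V_dn)/(S_up−S_dn) = (37.0296−46.5431)/(28.5404−19.0269) = -1.0000. V = [p*·37.0296 + (1−p*)·46.5431]/1.07 = 40.1394. B = V − Δ·S = 61.2804.
(3,1): S=31.7115. Δ = (V_up−V_dn)/(S_up−S_dn) = (22.7595−37.0296)/(42.8105−28.5404) = -1.0000. V = [p*·22.7595 + (1−p*)·37.0296]/1.07 = 29.5689. B = V − Δ·S = 61.2804.
(3,2): S=47.5673. Δ = (V_up−V_dn)/(S_up−S_dn) = (1.3542−22.7595)/(64.2158−42.8105) = -1.0000. V = [p*·1.3542 + (1−p*)·22.7595]/1.07 = 13.7131. B = V − Δ·S = 61.2804.
(3,3): S=71.3509. Δ = (V_up−V_dn)/(S_up−S_dn) = (0.0000−1.3542)/(96.3237−64.2158) = -0.0422. V = [p*·0.0000 + (1−p*)·1.3542]/1.07 = 0.7875. B = V − Δ·S = 3.7969.
(2,0): S=23.4900. Δ = (V_up−V_dn)/(S_up−S_dn) = (29.5689−40.1394)/(31.7115−21.1410) = -1.0000. V = [p*·29.5689 + (1−p*)·40.1394]/1.07 = 33.7814. B = V − Δ·S = 57.2714.
(2,1): S=35.2350. Δ = (V_up−V_dn)/(S_up−S_dn) = (13.7131−29.5689)/(47.5673−31.7115) = -1.0000. V = [p*·13.7131 + (1−p*)·29.5689]/1.07 = 22.0364. B = V − Δ·S = 57.2714.
(2,2): S=52.8525. Δ = (V_up−V_dn)/(S_up−S_dn) = (0.7875−13.7131)/(71.3509−47.5673) = -0.5435. V = [p*·0.7875 + (1−p*)·13.7131]/1.07 = 8.2524. B = V − Δ·S = 36.9761.
(1,0): S=26.1000. Δ = (V_up−V_dn)/(S_up−S_dn) = (22.0364−33.7814)/(35.2350−23.4900) = -1.0000. V = [p*·22.0364 + (1−p*)·33.7814]/1.07 = 27.4247. B = V − Δ·S = 53.5247.
(1,1): S=39.1500. Δ = (V_up−V_dn)/(S_up−S_dn) = (8.2524−22.0364)/(52.8525−35.2350) = -0.7824. V = [p*·8.2524 + (1−p*)·22.0364]/1.07 = 15.7281. B = V − Δ·S = 46.3591.
(0,0): S=29.0000. Δ = (V_up−V_dn)/(S_up−S_dn) = (15.7281−27.4247)/(39.1500−26.1000) = -0.8963. V = [p*·15.7281 + (1−p*)·27.4247]/1.07 = 21.5009. B = V − Δ·S = 47.4932.
Root portfolio cost Δ·29+B reproduces V0=21.5009.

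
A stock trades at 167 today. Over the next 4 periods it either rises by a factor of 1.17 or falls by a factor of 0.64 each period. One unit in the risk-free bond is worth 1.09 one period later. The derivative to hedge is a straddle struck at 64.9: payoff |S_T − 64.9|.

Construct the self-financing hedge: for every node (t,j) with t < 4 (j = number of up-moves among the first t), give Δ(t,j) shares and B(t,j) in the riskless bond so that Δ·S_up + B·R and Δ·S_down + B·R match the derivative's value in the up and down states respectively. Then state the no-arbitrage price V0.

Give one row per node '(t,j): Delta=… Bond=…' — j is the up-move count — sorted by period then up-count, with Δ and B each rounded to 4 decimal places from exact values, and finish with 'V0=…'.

(0,0): Delta=0.9848 Bond=-43.1774
(1,0): Delta=0.8801 Bond=-35.8770
(1,1): Delta=0.9949 Bond=-49.0521
(2,0): Delta=0.2349 Bond=5.0274
(2,1): Delta=0.9428 Bond=-46.9518
(2,2): Delta=1.0000 Bond=-54.6250
(3,0): Delta=-1.0000 Bond=59.5413
(3,1): Delta=0.3550 Bond=-4.1311
(3,2): Delta=1.0000 Bond=-59.5413
(3,3): Delta=1.0000 Bond=-59.5413
V0=121.2767

Under the risk-neutral measure, an up-move has probability p* = (R−d)/(u−d) = 0.8491 and values discount at R = 1.09.
Terminal payoffs: V(4,0)=36.8820, V(4,1)=13.6797, V(4,2)=28.7371, V(4,3)=106.2804, V(4,4)=248.0392
(3,0): S=43.7780. Δ = (V_up−V_dn)/(S_up−S_dn) = (13.6797−36.8820)/(51.2203−28.0180) = -1.0000. V = [p*·13.6797 + (1−p*)·36.8820]/1.09 = 15.7632. B = V − Δ·S = 59.5413.
(3,1): S=80.0317. Δ = (V_up−V_dn)/(S_up−S_dn) = (28.7371−13.6797)/(93.6371−51.2203) = 0.3550. V = [p*·28.7371 + (1−p*)·13.6797]/1.09 = 24.2792. B = V − Δ·S = -4.1311.
(3,2): S=146.3080. Δ = (V_up−V_dn)/(S_up−S_dn) = (106.2804−28.7371)/(171.1804−93.6371) = 1.0000. V = [p*·106.2804 + (1−p*)·28.7371]/1.09 = 86.7667. B = V − Δ·S = -59.5413.
(3,3): S=267.4694. Δ = (V_up−V_dn)/(S_up−S_dn) = (248.0392−106.2804)/(312.9392−171.1804) = 1.0000. V = [p*·248.0392 + (1−p*)·106.2804]/1.09 = 207.9281. B = V − Δ·S = -59.5413.
(2,0): S=68.4032. Δ = (V_up−V_dn)/(S_up−S_dn) = (24.2792−15.7632)/(80.0317−43.7780) = 0.2349. V = [p*·24.2792 + (1−p*)·15.7632]/1.09 = 21.0952. B = V − Δ·S = 5.0274.
(2,1): S=125.0496. Δ = (V_up−V_dn)/(S_up−S_dn) = (86.7667−24.2792)/(146.3080−80.0317) = 0.9428. V = [p*·86.7667 + (1−p*)·24.2792]/1.09 = 70.9492. B = V − Δ·S = -46.9518.
(2,2): S=228.6063. Δ = (V_up−V_dn)/(S_up−S_dn) = (207.9281−86.7667)/(267.4694−146.3080) = 1.0000. V = [p*·207.9281 + (1−p*)·86.7667]/1.09 = 173.9813. B = V − Δ·S = -54.6250.
(1,0): S=106.8800. Δ = (V_up−V_dn)/(S_up−S_dn) = (70.9492−21.0952)/(125.0496−68.4032) = 0.8801. V = [p*·70.9492 + (1−p*)·21.0952]/1.09 = 58.1872. B = V − Δ·S = -35.8770.
(1,1): S=195.3900. Δ = (V_up−V_dn)/(S_up−S_dn) = (173.9813−70.9492)/(228.6063−125.0496) = 0.9949. V = [p*·173.9813 + (1−p*)·70.9492]/1.09 = 145.3479. B = V − Δ·S = -49.0521.
(0,0): S=167.0000. Δ = (V_up−V_dn)/(S_up−S_dn) = (145.3479−58.1872)/(195.3900−106.8800) = 0.9848. V = [p*·145.3479 + (1−p*)·58.1872]/1.09 = 121.2767. B = V − Δ·S = -43.1774.
The time-0 hedge costs 121.2767, which is the no-arbitrage price.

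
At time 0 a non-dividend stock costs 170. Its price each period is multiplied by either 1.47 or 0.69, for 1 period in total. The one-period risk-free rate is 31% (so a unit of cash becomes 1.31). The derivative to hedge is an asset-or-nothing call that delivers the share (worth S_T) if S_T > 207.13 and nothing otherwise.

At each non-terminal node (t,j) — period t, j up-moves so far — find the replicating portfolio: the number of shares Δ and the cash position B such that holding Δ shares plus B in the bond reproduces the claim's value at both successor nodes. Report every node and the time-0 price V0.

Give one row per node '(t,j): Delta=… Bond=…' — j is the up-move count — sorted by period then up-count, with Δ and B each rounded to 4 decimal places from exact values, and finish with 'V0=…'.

(0,0): Delta=1.8846 Bond=-168.7522
V0=151.6324

Risk-neutral probability p* = (R−d)/(u−d) = (1.31−0.69)/(1.47−0.69) = 0.7949.
Payoff layer (t=1): V(1,0)=0.0000, V(1,1)=249.9000
  t=0,j=0: stock 170.0000 → up 249.9000 (V=249.9000), down 117.3000 (V=0.0000). Price 151.6324; hedge Δ=1.8846, bond B=-168.7522.
Check: Δ(0,0)·S0 + B(0,0) = 151.6324 = V0.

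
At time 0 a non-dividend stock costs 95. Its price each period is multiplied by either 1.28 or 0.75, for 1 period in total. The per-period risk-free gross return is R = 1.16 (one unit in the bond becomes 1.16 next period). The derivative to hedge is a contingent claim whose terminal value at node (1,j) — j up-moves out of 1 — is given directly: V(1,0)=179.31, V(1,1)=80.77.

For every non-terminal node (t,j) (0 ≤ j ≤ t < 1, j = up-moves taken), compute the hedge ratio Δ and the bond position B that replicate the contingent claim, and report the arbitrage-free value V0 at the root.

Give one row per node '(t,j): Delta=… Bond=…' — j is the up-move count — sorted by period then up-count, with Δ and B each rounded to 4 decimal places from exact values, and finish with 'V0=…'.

(0,0): Delta=-1.9571 Bond=274.7874
V0=88.8629

Since d<R<u, set p* = (R−d)/(u−d) = 0.7736; price each node as the discounted p*-expectation of its children.
Terminal values V(1,·): V(1,0)=179.3100, V(1,1)=80.7700
  t=0,j=0: stock 95.0000 → up 121.6000 (V=80.7700), down 71.2500 (V=179.3100). Price 88.8629; hedge Δ=-1.9571, bond B=274.7874.
Self-financing check: at every node Δ·S+B equals the discounted successor values.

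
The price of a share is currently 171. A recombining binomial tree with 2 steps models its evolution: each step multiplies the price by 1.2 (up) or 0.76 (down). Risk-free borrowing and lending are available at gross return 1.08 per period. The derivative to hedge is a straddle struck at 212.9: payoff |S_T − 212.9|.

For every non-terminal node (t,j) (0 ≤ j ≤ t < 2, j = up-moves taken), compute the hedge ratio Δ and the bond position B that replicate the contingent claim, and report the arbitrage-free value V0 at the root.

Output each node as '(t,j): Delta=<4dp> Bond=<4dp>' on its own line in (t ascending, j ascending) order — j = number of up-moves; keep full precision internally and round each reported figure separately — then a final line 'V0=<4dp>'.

No-arbitrage ⇒ martingale measure with p* = (R−d)/(u−d) = 0.7273.
Payoff layer (t=2): V(2,0)=114.1304, V(2,1)=56.9480, V(2,2)=33.3400
Node (1,0) S=129.9600: V=(p*·56.9480+(1−p*)·114.1304)/1.08=67.1696; Δ=(56.9480−114.1304)/(155.9520−98.7696)=-1.0000; B=V−Δ·S=197.1296
Node (1,1) S=205.2000: V=(p*·33.3400+(1−p*)·56.9480)/1.08=36.8320; Δ=(33.3400−56.9480)/(246.2400−155.9520)=-0.2615; B=V−Δ·S=90.4865
Node (0,0) S=171.0000: V=(p*·36.8320+(1−p*)·67.1696)/1.08=41.7647; Δ=(36.8320−67.1696)/(205.2000−129.9600)=-0.4032; B=V−Δ·S=110.7139
The time-0 hedge costs 41.7647, which is the no-arbitrage price.

(0,0): Delta=-0.4032 Bond=110.7139
(1,0): Delta=-1.0000 Bond=197.1296
(1,1): Delta=-0.2615 Bond=90.4865
V0=41.7647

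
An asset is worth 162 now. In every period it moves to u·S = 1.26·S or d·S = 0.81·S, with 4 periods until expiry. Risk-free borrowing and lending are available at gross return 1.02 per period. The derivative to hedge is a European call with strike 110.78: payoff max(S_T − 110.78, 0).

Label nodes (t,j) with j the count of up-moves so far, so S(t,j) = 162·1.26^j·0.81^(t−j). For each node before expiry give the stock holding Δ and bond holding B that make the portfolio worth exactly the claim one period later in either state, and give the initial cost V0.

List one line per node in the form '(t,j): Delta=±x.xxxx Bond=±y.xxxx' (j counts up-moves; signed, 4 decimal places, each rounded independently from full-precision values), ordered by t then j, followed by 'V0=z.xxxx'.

(0,0): Delta=0.9122 Bond=-84.4461
(1,0): Delta=0.8020 Bond=-71.6734
(1,1): Delta=0.9931 Bond=-102.6626
(2,0): Delta=0.5544 Bond=-46.7984
(2,1): Delta=0.9838 Bond=-103.1737
(2,2): Delta=1.0000 Bond=-106.4783
(3,0): Delta=0.0000 Bond=0.0000
(3,1): Delta=0.9618 Bond=-102.2879
(3,2): Delta=1.0000 Bond=-108.6078
(3,3): Delta=1.0000 Bond=-108.6078
V0=63.3267

Since d<R<u, set p* = (R−d)/(u−d) = 0.4667; price each node as the discounted p*-expectation of its children.
Payoff layer (t=4): V(4,0)=0.0000, V(4,1)=0.0000, V(4,2)=57.9631, V(4,3)=151.7093, V(4,4)=297.5367
  t=3,j=0: stock 86.0934 → up 108.4777 (V=0.0000), down 69.7357 (V=0.0000). Price 0.0000; hedge Δ=0.0000, bond B=0.0000.
  t=3,j=1: stock 133.9231 → up 168.7431 (V=57.9631), down 108.4777 (V=0.0000). Price 26.5191; hedge Δ=0.9618, bond B=-102.2879.
  t=3,j=2: stock 208.3249 → up 262.4893 (V=151.7093), down 168.7431 (V=57.9631). Price 99.7170; hedge Δ=1.0000, bond B=-108.6078.
  t=3,j=3: stock 324.0609 → up 408.3167 (V=297.5367), down 262.4893 (V=151.7093). Price 215.4531; hedge Δ=1.0000, bond B=-108.6078.
  t=2,j=0: stock 106.2882 → up 133.9231 (V=26.5191), down 86.0934 (V=0.0000). Price 12.1329; hedge Δ=0.5544, bond B=-46.7984.
  t=2,j=1: stock 165.3372 → up 208.3249 (V=99.7170), down 133.9231 (V=26.5191). Price 59.4884; hedge Δ=0.9838, bond B=-103.1737.
  t=2,j=2: stock 257.1912 → up 324.0609 (V=215.4531), down 208.3249 (V=99.7170). Price 150.7129; hedge Δ=1.0000, bond B=-106.4783.
  t=1,j=0: stock 131.2200 → up 165.3372 (V=59.4884), down 106.2882 (V=12.1329). Price 33.5609; hedge Δ=0.8020, bond B=-71.6734.
  t=1,j=1: stock 204.1200 → up 257.1912 (V=150.7129), down 165.3372 (V=59.4884). Price 100.0586; hedge Δ=0.9931, bond B=-102.6626.
  t=0,j=0: stock 162.0000 → up 204.1200 (V=100.0586), down 131.2200 (V=33.5609). Price 63.3267; hedge Δ=0.9122, bond B=-84.4461.
The time-0 hedge costs 63.3267, which is the no-arbitrage price.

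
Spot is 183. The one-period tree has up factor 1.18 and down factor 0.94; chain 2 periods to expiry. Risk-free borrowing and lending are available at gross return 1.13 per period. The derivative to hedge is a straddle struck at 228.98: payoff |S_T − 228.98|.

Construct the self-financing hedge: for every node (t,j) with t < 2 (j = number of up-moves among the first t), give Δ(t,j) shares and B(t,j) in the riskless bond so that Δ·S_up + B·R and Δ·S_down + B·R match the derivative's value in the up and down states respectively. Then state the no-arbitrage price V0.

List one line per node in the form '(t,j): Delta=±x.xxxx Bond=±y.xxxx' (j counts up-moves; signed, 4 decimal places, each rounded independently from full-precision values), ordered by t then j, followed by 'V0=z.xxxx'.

The replicating-portfolio and risk-neutral prices coincide; use p* = (1.13−0.94)/(1.18−0.94) = 0.7917 for the latter.
Terminal payoffs: V(2,0)=67.2812, V(2,1)=25.9964, V(2,2)=25.8292
Node (1,0) S=172.0200: V=(p*·25.9964+(1−p*)·67.2812)/1.13=30.6172; Δ=(25.9964−67.2812)/(202.9836−161.6988)=-1.0000; B=V−Δ·S=202.6372
Node (1,1) S=215.9400: V=(p*·25.8292+(1−p*)·25.9964)/1.13=22.8885; Δ=(25.8292−25.9964)/(254.8092−202.9836)=-0.0032; B=V−Δ·S=23.5852
Node (0,0) S=183.0000: V=(p*·22.8885+(1−p*)·30.6172)/1.13=21.6802; Δ=(22.8885−30.6172)/(215.9400−172.0200)=-0.1760; B=V−Δ·S=53.8829
Check: Δ(0,0)·S0 + B(0,0) = 21.6802 = V0.

(0,0): Delta=-0.1760 Bond=53.8829
(1,0): Delta=-1.0000 Bond=202.6372
(1,1): Delta=-0.0032 Bond=23.5852
V0=21.6802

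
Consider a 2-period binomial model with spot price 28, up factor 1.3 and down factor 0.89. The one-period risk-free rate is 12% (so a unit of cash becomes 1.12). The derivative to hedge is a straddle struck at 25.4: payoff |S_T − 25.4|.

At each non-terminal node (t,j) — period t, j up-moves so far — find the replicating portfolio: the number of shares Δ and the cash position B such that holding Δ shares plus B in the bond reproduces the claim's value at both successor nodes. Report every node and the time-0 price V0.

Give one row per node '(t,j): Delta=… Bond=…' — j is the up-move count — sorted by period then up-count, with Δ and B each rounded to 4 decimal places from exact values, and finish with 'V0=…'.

No-arbitrage ⇒ martingale measure with p* = (R−d)/(u−d) = 0.5610.
Terminal payoffs: V(2,0)=3.2212, V(2,1)=6.9960, V(2,2)=21.9200
Node (1,0) S=24.9200: V=(p*·6.9960+(1−p*)·3.2212)/1.12=4.7668; Δ=(6.9960−3.2212)/(32.3960−22.1788)=0.3695; B=V−Δ·S=-4.4401
Node (1,1) S=36.4000: V=(p*·21.9200+(1−p*)·6.9960)/1.12=13.7214; Δ=(21.9200−6.9960)/(47.3200−32.3960)=1.0000; B=V−Δ·S=-22.6786
Node (0,0) S=28.0000: V=(p*·13.7214+(1−p*)·4.7668)/1.12=8.7412; Δ=(13.7214−4.7668)/(36.4000−24.9200)=0.7800; B=V−Δ·S=-13.0995
Root portfolio cost Δ·28+B reproduces V0=8.7412.

(0,0): Delta=0.7800 Bond=-13.0995
(1,0): Delta=0.3695 Bond=-4.4401
(1,1): Delta=1.0000 Bond=-22.6786
V0=8.7412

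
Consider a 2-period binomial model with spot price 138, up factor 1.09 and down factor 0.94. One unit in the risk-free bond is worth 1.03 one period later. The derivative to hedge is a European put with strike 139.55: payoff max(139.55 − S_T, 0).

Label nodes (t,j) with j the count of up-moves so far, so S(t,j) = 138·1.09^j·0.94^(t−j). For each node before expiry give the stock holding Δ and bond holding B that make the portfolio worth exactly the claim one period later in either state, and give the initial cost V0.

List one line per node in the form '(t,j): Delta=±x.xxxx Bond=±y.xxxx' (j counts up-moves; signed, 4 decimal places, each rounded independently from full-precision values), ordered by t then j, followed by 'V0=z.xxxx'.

(0,0): Delta=-0.3304 Bond=48.2569
(1,0): Delta=-0.9052 Bond=124.2614
(1,1): Delta=0.0000 Bond=0.0000
V0=2.6563

No-arbitrage ⇒ martingale measure with p* = (R−d)/(u−d) = 0.6000.
Payoff layer (t=2): V(2,0)=17.6132, V(2,1)=0.0000, V(2,2)=0.0000
  t=1,j=0: stock 129.7200 → up 141.3948 (V=0.0000), down 121.9368 (V=17.6132). Price 6.8401; hedge Δ=-0.9052, bond B=124.2614.
  t=1,j=1: stock 150.4200 → up 163.9578 (V=0.0000), down 141.3948 (V=0.0000). Price 0.0000; hedge Δ=0.0000, bond B=0.0000.
  t=0,j=0: stock 138.0000 → up 150.4200 (V=0.0000), down 129.7200 (V=6.8401). Price 2.6563; hedge Δ=-0.3304, bond B=48.2569.
Root portfolio cost Δ·138+B reproduces V0=2.6563.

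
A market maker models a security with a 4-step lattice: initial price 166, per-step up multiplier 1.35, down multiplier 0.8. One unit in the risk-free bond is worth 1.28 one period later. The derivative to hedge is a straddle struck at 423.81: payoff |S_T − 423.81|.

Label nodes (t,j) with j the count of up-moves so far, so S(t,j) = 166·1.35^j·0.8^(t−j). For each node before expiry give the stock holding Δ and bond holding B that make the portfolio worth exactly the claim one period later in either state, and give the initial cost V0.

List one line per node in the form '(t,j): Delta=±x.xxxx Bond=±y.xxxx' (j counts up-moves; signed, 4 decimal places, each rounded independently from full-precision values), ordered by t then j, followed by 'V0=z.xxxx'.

(0,0): Delta=-0.1143 Bond=65.9916
(1,0): Delta=-1.0000 Bond=202.0884
(1,1): Delta=-0.0378 Bond=67.3165
(2,0): Delta=-1.0000 Bond=258.6731
(2,1): Delta=-1.0000 Bond=258.6731
(2,2): Delta=0.0454 Bond=61.0077
(3,0): Delta=-1.0000 Bond=331.1016
(3,1): Delta=-1.0000 Bond=331.1016
(3,2): Delta=-1.0000 Bond=331.1016
(3,3): Delta=0.1357 Bond=41.1924
V0=47.0155

Under the risk-neutral measure, an up-move has probability p* = (R−d)/(u−d) = 0.8727 and values discount at R = 1.28.
Terminal values V(4,·): V(4,0)=355.8164, V(4,1)=309.0708, V(4,2)=230.1876, V(4,3)=97.0722, V(4,4)=127.5600
Node (3,0) S=84.9920: V=(p*·309.0708+(1−p*)·355.8164)/1.28=246.1096; Δ=(309.0708−355.8164)/(114.7392−67.9936)=-1.0000; B=V−Δ·S=331.1016
Node (3,1) S=143.4240: V=(p*·230.1876+(1−p*)·309.0708)/1.28=187.6776; Δ=(230.1876−309.0708)/(193.6224−114.7392)=-1.0000; B=V−Δ·S=331.1016
Node (3,2) S=242.0280: V=(p*·97.0722+(1−p*)·230.1876)/1.28=89.0736; Δ=(97.0722−230.1876)/(326.7378−193.6224)=-1.0000; B=V−Δ·S=331.1016
Node (3,3) S=408.4223: V=(p*·127.5600+(1−p*)·97.0722)/1.28=96.6248; Δ=(127.5600−97.0722)/(551.3700−326.7378)=0.1357; B=V−Δ·S=41.1924
Node (2,0) S=106.2400: V=(p*·187.6776+(1−p*)·246.1096)/1.28=152.4331; Δ=(187.6776−246.1096)/(143.4240−84.9920)=-1.0000; B=V−Δ·S=258.6731
Node (2,1) S=179.2800: V=(p*·89.0736+(1−p*)·187.6776)/1.28=79.3931; Δ=(89.0736−187.6776)/(242.0280−143.4240)=-1.0000; B=V−Δ·S=258.6731
Node (2,2) S=302.5350: V=(p*·96.6248+(1−p*)·89.0736)/1.28=74.7373; Δ=(96.6248−89.0736)/(408.4223−242.0280)=0.0454; B=V−Δ·S=61.0077
Node (1,0) S=132.8000: V=(p*·79.3931+(1−p*)·152.4331)/1.28=69.2884; Δ=(79.3931−152.4331)/(179.2800−106.2400)=-1.0000; B=V−Δ·S=202.0884
Node (1,1) S=224.1000: V=(p*·74.7373+(1−p*)·79.3931)/1.28=58.8515; Δ=(74.7373−79.3931)/(302.5350−179.2800)=-0.0378; B=V−Δ·S=67.3165
Node (0,0) S=166.0000: V=(p*·58.8515+(1−p*)·69.2884)/1.28=47.0155; Δ=(58.8515−69.2884)/(224.1000−132.8000)=-0.1143; B=V−Δ·S=65.9916
Root portfolio cost Δ·166+B reproduces V0=47.0155.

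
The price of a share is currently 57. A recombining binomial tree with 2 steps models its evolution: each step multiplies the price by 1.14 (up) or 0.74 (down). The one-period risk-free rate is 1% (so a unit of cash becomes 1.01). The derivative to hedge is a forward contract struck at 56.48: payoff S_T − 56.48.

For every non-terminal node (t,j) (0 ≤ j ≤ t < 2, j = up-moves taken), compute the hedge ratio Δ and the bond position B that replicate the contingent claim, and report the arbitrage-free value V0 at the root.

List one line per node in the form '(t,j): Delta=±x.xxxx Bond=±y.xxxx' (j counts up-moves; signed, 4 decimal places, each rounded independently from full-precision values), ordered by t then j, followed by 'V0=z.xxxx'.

(0,0): Delta=1.0000 Bond=-55.3671
(1,0): Delta=1.0000 Bond=-55.9208
(1,1): Delta=1.0000 Bond=-55.9208
V0=1.6329

Risk-neutral probability p* = (R−d)/(u−d) = (1.01−0.74)/(1.14−0.74) = 0.6750.
Terminal values V(2,·): V(2,0)=-25.2668, V(2,1)=-8.3948, V(2,2)=17.5972
(1,0): S=42.1800. Δ = (V_up−V_dn)/(S_up−S_dn) = (-8.3948−-25.2668)/(48.0852−31.2132) = 1.0000. V = [p*·-8.3948 + (1−p*)·-25.2668]/1.01 = -13.7408. B = V − Δ·S = -55.9208.
(1,1): S=64.9800. Δ = (V_up−V_dn)/(S_up−S_dn) = (17.5972−-8.3948)/(74.0772−48.0852) = 1.0000. V = [p*·17.5972 + (1−p*)·-8.3948]/1.01 = 9.0592. B = V − Δ·S = -55.9208.
(0,0): S=57.0000. Δ = (V_up−V_dn)/(S_up−S_dn) = (9.0592−-13.7408)/(64.9800−42.1800) = 1.0000. V = [p*·9.0592 + (1−p*)·-13.7408]/1.01 = 1.6329. B = V − Δ·S = -55.3671.
Root portfolio cost Δ·57+B reproduces V0=1.6329.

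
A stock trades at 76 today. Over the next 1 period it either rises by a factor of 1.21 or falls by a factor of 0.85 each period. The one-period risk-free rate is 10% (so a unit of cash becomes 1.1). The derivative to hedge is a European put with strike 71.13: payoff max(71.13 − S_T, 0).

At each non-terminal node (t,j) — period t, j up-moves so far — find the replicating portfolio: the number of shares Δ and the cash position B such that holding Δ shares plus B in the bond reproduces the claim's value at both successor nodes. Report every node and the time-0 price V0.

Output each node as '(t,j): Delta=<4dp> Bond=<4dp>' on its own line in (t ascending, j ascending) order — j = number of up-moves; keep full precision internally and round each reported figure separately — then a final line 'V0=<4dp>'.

(0,0): Delta=-0.2387 Bond=19.9528
V0=1.8139

The replicating-portfolio and risk-neutral prices coincide; use p* = (1.1−0.85)/(1.21−0.85) = 0.6944 for the latter.
Payoff layer (t=1): V(1,0)=6.5300, V(1,1)=0.0000
(0,0): S=76.0000. Δ = (V_up−V_dn)/(S_up−S_dn) = (0.0000−6.5300)/(91.9600−64.6000) = -0.2387. V = [p*·0.0000 + (1−p*)·6.5300]/1.1 = 1.8139. B = V − Δ·S = 19.9528.
Each (Δ,B) replicates both successor values, so the strategy is self-financing and V0 is arbitrage-free.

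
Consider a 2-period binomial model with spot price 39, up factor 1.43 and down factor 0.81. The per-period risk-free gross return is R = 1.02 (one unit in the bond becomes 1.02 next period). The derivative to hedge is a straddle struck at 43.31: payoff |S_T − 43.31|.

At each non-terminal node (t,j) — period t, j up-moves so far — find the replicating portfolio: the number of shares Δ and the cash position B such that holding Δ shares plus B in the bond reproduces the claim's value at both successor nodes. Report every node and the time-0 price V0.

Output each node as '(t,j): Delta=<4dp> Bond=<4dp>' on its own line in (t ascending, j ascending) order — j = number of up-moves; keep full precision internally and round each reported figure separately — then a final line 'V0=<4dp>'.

Risk-neutral probability p* = (R−d)/(u−d) = (1.02−0.81)/(1.43−0.81) = 0.3387.
At expiry t=2: V(2,0)=17.7221, V(2,1)=1.8637, V(2,2)=36.4411
  t=1,j=0: stock 31.5900 → up 45.1737 (V=1.8637), down 25.5879 (V=17.7221). Price 12.1085; hedge Δ=-0.8097, bond B=37.6866.
  t=1,j=1: stock 55.7700 → up 79.7511 (V=36.4411), down 45.1737 (V=1.8637). Price 13.3092; hedge Δ=1.0000, bond B=-42.4608.
  t=0,j=0: stock 39.0000 → up 55.7700 (V=13.3092), down 31.5900 (V=12.1085). Price 12.2698; hedge Δ=0.0497, bond B=10.3332.
Each (Δ,B) replicates both successor values, so the strategy is self-financing and V0 is arbitrage-free.

(0,0): Delta=0.0497 Bond=10.3332
(1,0): Delta=-0.8097 Bond=37.6866
(1,1): Delta=1.0000 Bond=-42.4608
V0=12.2698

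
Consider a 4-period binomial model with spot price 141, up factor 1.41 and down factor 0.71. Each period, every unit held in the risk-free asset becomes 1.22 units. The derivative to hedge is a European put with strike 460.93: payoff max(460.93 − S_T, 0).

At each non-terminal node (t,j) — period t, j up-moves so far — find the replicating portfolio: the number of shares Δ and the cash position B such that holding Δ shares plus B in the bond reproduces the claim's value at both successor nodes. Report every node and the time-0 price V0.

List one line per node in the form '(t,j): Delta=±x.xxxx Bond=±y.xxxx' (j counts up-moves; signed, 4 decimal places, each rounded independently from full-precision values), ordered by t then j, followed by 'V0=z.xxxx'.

(0,0): Delta=-0.7920 Bond=190.9980
(1,0): Delta=-1.0000 Bond=253.8373
(1,1): Delta=-0.7530 Bond=225.2611
(2,0): Delta=-1.0000 Bond=309.6815
(2,1): Delta=-1.0000 Bond=309.6815
(2,2): Delta=-0.7067 Bond=261.8304
(3,0): Delta=-1.0000 Bond=377.8115
(3,1): Delta=-1.0000 Bond=377.8115
(3,2): Delta=-1.0000 Bond=377.8115
(3,3): Delta=-0.6517 Bond=297.6843
V0=79.3216

Since d<R<u, set p* = (R−d)/(u−d) = 0.7286; price each node as the discounted p*-expectation of its children.
Terminal values V(4,·): V(4,0)=425.0995, V(4,1)=389.7737, V(4,2)=319.6196, V(4,3)=180.2995, V(4,4)=0.0000
Node (3,0) S=50.4655: V=(p*·389.7737+(1−p*)·425.0995)/1.22=327.3460; Δ=(389.7737−425.0995)/(71.1563−35.8305)=-1.0000; B=V−Δ·S=377.8115
Node (3,1) S=100.2201: V=(p*·319.6196+(1−p*)·389.7737)/1.22=277.5914; Δ=(319.6196−389.7737)/(141.3104−71.1563)=-1.0000; B=V−Δ·S=377.8115
Node (3,2) S=199.0287: V=(p*·180.2995+(1−p*)·319.6196)/1.22=178.7828; Δ=(180.2995−319.6196)/(280.6305−141.3104)=-1.0000; B=V−Δ·S=377.8115
Node (3,3) S=395.2542: V=(p*·0.0000+(1−p*)·180.2995)/1.22=40.1135; Δ=(0.0000−180.2995)/(557.3084−280.6305)=-0.6517; B=V−Δ·S=297.6843
Node (2,0) S=71.0781: V=(p*·277.5914+(1−p*)·327.3460)/1.22=238.6034; Δ=(277.5914−327.3460)/(100.2201−50.4655)=-1.0000; B=V−Δ·S=309.6815
Node (2,1) S=141.1551: V=(p*·178.7828+(1−p*)·277.5914)/1.22=168.5264; Δ=(178.7828−277.5914)/(199.0287−100.2201)=-1.0000; B=V−Δ·S=309.6815
Node (2,2) S=280.3221: V=(p*·40.1135+(1−p*)·178.7828)/1.22=63.7314; Δ=(40.1135−178.7828)/(395.2542−199.0287)=-0.7067; B=V−Δ·S=261.8304
Node (1,0) S=100.1100: V=(p*·168.5264+(1−p*)·238.6034)/1.22=153.7273; Δ=(168.5264−238.6034)/(141.1551−71.0781)=-1.0000; B=V−Δ·S=253.8373
Node (1,1) S=198.8100: V=(p*·63.7314+(1−p*)·168.5264)/1.22=75.5539; Δ=(63.7314−168.5264)/(280.3221−141.1551)=-0.7530; B=V−Δ·S=225.2611
Node (0,0) S=141.0000: V=(p*·75.5539+(1−p*)·153.7273)/1.22=79.3216; Δ=(75.5539−153.7273)/(198.8100−100.1100)=-0.7920; B=V−Δ·S=190.9980
Check: Δ(0,0)·S0 + B(0,0) = 79.3216 = V0.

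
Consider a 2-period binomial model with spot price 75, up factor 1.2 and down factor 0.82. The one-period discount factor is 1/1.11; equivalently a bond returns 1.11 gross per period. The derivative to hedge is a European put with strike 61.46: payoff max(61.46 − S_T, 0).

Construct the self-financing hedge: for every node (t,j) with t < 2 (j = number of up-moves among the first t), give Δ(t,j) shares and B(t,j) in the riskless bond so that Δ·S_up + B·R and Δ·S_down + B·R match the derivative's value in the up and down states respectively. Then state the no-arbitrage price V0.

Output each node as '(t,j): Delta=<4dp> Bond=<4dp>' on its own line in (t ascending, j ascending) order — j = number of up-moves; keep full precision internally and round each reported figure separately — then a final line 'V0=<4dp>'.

Risk-neutral probability p* = (R−d)/(u−d) = (1.11−0.82)/(1.2−0.82) = 0.7632.
At expiry t=2: V(2,0)=11.0300, V(2,1)=0.0000, V(2,2)=0.0000
(1,0): S=61.5000. Δ = (V_up−V_dn)/(S_up−S_dn) = (0.0000−11.0300)/(73.8000−50.4300) = -0.4720. V = [p*·0.0000 + (1−p*)·11.0300]/1.11 = 2.3535. B = V − Δ·S = 31.3798.
(1,1): S=90.0000. Δ = (V_up−V_dn)/(S_up−S_dn) = (0.0000−0.0000)/(108.0000−73.8000) = 0.0000. V = [p*·0.0000 + (1−p*)·0.0000]/1.11 = 0.0000. B = V − Δ·S = 0.0000.
(0,0): S=75.0000. Δ = (V_up−V_dn)/(S_up−S_dn) = (0.0000−2.3535)/(90.0000−61.5000) = -0.0826. V = [p*·0.0000 + (1−p*)·2.3535]/1.11 = 0.5022. B = V − Δ·S = 6.6955.
Each (Δ,B) replicates both successor values, so the strategy is self-financing and V0 is arbitrage-free.

(0,0): Delta=-0.0826 Bond=6.6955
(1,0): Delta=-0.4720 Bond=31.3798
(1,1): Delta=0.0000 Bond=0.0000
V0=0.5022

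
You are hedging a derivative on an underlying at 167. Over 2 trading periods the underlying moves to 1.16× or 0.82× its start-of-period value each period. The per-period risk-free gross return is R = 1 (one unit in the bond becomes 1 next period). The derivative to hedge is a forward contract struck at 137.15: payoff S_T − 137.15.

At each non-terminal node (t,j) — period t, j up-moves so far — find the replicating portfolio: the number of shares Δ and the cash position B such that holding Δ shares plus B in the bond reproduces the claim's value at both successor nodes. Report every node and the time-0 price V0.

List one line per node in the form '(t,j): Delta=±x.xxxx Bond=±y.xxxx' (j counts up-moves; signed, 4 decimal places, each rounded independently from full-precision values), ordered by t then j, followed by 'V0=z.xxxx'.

(0,0): Delta=1.0000 Bond=-137.1500
(1,0): Delta=1.0000 Bond=-137.1500
(1,1): Delta=1.0000 Bond=-137.1500
V0=29.8500

No-arbitrage ⇒ martingale measure with p* = (R−d)/(u−d) = 0.5294.
Terminal payoffs: V(2,0)=-24.8592, V(2,1)=21.7004, V(2,2)=87.5652
(1,0): S=136.9400. Δ = (V_up−V_dn)/(S_up−S_dn) = (21.7004−-24.8592)/(158.8504−112.2908) = 1.0000. V = [p*·21.7004 + (1−p*)·-24.8592]/1 = -0.2100. B = V − Δ·S = -137.1500.
(1,1): S=193.7200. Δ = (V_up−V_dn)/(S_up−S_dn) = (87.5652−21.7004)/(224.7152−158.8504) = 1.0000. V = [p*·87.5652 + (1−p*)·21.7004]/1 = 56.5700. B = V − Δ·S = -137.1500.
(0,0): S=167.0000. Δ = (V_up−V_dn)/(S_up−S_dn) = (56.5700−-0.2100)/(193.7200−136.9400) = 1.0000. V = [p*·56.5700 + (1−p*)·-0.2100]/1 = 29.8500. B = V − Δ·S = -137.1500.
The time-0 hedge costs 29.8500, which is the no-arbitrage price.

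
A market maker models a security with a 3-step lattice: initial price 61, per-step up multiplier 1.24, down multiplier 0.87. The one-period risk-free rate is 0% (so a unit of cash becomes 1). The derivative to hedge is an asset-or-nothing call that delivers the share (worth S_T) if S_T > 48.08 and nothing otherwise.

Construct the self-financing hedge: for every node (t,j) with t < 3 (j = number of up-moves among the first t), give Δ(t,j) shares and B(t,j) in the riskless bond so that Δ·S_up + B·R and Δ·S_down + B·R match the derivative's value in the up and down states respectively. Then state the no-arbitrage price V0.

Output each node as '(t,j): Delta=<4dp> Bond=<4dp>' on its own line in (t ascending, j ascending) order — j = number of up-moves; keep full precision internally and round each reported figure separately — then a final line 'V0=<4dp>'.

(0,0): Delta=1.7488 Bond=-56.6404
(1,0): Delta=2.3269 Bond=-87.3207
(1,1): Delta=1.0000 Bond=0.0000
(2,0): Delta=3.3514 Bond=-134.6194
(2,1): Delta=1.0000 Bond=0.0000
(2,2): Delta=1.0000 Bond=0.0000
V0=50.0373

Under the risk-neutral measure, an up-move has probability p* = (R−d)/(u−d) = 0.3514 and values discount at R = 1.
At expiry t=3: V(3,0)=0.0000, V(3,1)=57.2519, V(3,2)=81.6004, V(3,3)=116.3041
  t=2,j=0: stock 46.1709 → up 57.2519 (V=57.2519), down 40.1687 (V=0.0000). Price 20.1155; hedge Δ=3.3514, bond B=-134.6194.
  t=2,j=1: stock 65.8068 → up 81.6004 (V=81.6004), down 57.2519 (V=57.2519). Price 65.8068; hedge Δ=1.0000, bond B=0.0000.
  t=2,j=2: stock 93.7936 → up 116.3041 (V=116.3041), down 81.6004 (V=81.6004). Price 93.7936; hedge Δ=1.0000, bond B=0.0000.
  t=1,j=0: stock 53.0700 → up 65.8068 (V=65.8068), down 46.1709 (V=20.1155). Price 36.1692; hedge Δ=2.3269, bond B=-87.3207.
  t=1,j=1: stock 75.6400 → up 93.7936 (V=93.7936), down 65.8068 (V=65.8068). Price 75.6400; hedge Δ=1.0000, bond B=0.0000.
  t=0,j=0: stock 61.0000 → up 75.6400 (V=75.6400), down 53.0700 (V=36.1692). Price 50.0373; hedge Δ=1.7488, bond B=-56.6404.
Check: Δ(0,0)·S0 + B(0,0) = 50.0373 = V0.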